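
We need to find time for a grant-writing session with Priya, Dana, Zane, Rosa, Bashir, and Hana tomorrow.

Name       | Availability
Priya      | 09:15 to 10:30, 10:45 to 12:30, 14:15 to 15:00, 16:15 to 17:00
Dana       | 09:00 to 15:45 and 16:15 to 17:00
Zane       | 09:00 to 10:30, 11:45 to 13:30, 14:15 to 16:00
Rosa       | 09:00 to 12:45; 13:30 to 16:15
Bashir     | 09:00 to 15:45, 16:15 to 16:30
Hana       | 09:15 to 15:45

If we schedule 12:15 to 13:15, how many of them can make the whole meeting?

Dana, Zane, Bashir, and Hana can make the full 12:15-13:15 slot — that's 4.

4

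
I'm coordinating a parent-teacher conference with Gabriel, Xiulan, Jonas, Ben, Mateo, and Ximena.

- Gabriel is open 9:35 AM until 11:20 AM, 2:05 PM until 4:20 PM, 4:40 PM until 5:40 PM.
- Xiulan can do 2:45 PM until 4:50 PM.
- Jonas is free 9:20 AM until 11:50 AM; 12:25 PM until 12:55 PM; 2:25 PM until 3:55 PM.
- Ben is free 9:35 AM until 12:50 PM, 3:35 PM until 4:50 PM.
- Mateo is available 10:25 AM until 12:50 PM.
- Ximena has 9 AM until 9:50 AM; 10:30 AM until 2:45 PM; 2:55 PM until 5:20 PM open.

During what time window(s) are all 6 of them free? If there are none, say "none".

none

Gabriel ∩ Xiulan: 14:45-16:20, 16:40-16:50.
Gabriel ∩ Xiulan ∩ Jonas: 14:45-15:55.
Gabriel ∩ Xiulan ∩ Jonas ∩ Ben: 15:35-15:55.
Gabriel ∩ Xiulan ∩ Jonas ∩ Ben ∩ Mateo: ∅.
Gabriel ∩ Xiulan ∩ Jonas ∩ Ben ∩ Mateo ∩ Ximena: ∅.
There is no time when everyone is free.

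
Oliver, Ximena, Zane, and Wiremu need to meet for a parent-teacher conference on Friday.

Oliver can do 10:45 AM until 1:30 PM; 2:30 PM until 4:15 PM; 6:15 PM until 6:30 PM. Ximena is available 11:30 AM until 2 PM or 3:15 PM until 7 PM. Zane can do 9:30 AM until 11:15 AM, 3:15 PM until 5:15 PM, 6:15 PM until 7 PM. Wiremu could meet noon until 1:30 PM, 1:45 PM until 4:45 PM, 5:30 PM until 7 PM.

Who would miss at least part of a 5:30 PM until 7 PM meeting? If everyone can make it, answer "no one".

Oliver, Zane

Oliver: not fully free for 17:30-19:00. Ximena: free for 17:30-19:00. Zane: not fully free for 17:30-19:00. Wiremu: free for 17:30-19:00.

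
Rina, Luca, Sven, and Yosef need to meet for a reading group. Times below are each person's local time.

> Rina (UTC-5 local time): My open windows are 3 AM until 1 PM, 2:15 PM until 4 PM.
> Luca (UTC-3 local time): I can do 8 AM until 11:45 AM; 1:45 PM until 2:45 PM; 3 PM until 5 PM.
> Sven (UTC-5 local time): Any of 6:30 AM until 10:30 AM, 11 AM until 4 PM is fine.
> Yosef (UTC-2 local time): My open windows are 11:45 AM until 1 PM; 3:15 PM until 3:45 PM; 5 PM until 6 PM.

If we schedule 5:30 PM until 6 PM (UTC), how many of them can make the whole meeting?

Rina in UTC: 08:00-18:00, 19:15-21:00 (add 5h to convert from UTC-5).
Luca in UTC: 11:00-14:45, 16:45-17:45, 18:00-20:00 (add 3h to convert from UTC-3).
Sven in UTC: 11:30-15:30, 16:00-21:00 (add 5h to convert from UTC-5).
Yosef in UTC: 13:45-15:00, 17:15-17:45, 19:00-20:00 (add 2h to convert from UTC-2).
Rina and Sven can make the full 17:30-18:00 slot — that's 2.

2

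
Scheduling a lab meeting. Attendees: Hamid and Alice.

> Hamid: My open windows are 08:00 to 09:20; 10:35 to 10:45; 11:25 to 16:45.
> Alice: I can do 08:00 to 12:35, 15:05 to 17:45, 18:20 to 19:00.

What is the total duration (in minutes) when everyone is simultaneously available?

260

Hamid ∩ Alice: 08:00-09:20, 10:35-10:45, 11:25-12:35, 15:05-16:45.
So the common availability across everyone is 08:00-09:20, 10:35-10:45, 11:25-12:35, 15:05-16:45.
Summing the common windows: 80 + 10 + 70 + 100 = 260 minutes.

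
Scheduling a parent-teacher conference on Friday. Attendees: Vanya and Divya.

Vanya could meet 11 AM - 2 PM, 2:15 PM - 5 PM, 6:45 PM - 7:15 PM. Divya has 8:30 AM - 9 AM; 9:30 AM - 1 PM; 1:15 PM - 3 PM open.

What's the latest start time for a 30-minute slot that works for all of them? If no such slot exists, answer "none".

Vanya ∩ Divya: 11:00-13:00, 13:15-14:00, 14:15-15:00.
So the common availability across everyone is 11:00-13:00, 13:15-14:00, 14:15-15:00.
The last common window of at least 30 minutes is 14:15-15:00; a 30-minute meeting can start as late as 14:30 and still end by 15:00.

14:30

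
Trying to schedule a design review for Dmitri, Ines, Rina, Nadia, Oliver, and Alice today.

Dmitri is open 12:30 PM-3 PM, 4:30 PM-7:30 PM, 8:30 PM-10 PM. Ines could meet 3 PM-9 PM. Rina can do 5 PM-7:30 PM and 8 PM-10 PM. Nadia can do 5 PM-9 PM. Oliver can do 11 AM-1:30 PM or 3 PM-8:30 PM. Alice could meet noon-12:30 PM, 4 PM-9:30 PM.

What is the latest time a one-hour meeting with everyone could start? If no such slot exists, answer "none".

Dmitri ∩ Ines: 16:30-19:30, 20:30-21:00.
Dmitri ∩ Ines ∩ Rina: 17:00-19:30, 20:30-21:00.
Dmitri ∩ Ines ∩ Rina ∩ Nadia: 17:00-19:30, 20:30-21:00.
Dmitri ∩ Ines ∩ Rina ∩ Nadia ∩ Oliver: 17:00-19:30.
Dmitri ∩ Ines ∩ Rina ∩ Nadia ∩ Oliver ∩ Alice: 17:00-19:30.
Those are the intersection windows.
The last common window of at least 60 minutes is 17:00-19:30; a 60-minute meeting can start as late as 18:30 and still end by 19:30.

18:30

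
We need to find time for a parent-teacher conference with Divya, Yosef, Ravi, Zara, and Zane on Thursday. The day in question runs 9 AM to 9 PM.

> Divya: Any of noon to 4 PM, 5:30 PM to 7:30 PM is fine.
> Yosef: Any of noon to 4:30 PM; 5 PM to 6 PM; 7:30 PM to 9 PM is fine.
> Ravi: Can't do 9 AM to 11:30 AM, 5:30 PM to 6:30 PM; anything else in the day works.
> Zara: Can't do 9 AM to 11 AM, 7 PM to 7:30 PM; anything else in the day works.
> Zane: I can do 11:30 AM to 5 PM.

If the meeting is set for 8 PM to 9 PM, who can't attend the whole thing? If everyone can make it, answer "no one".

Divya, Zane

Divya free: 12:00-16:00, 17:30-19:30.
Yosef free: 12:00-16:30, 17:00-18:00, 19:30-21:00.
Ravi free: 11:30-17:30, 18:30-21:00 (invert busy blocks within the working day).
Zara free: 11:00-19:00, 19:30-21:00 (invert busy blocks within the working day).
Zane free: 11:30-17:00.
Divya: not fully free for 20:00-21:00. Yosef: free for 20:00-21:00. Ravi: free for 20:00-21:00. Zara: free for 20:00-21:00. Zane: not fully free for 20:00-21:00.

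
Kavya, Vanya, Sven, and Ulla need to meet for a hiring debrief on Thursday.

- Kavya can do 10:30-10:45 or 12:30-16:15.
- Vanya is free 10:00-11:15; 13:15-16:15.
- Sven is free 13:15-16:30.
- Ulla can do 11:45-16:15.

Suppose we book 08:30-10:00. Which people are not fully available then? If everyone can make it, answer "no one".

Kavya: not fully free for 08:30-10:00. Vanya: not fully free for 08:30-10:00. Sven: not fully free for 08:30-10:00. Ulla: not fully free for 08:30-10:00.

Kavya, Sven, Ulla, Vanya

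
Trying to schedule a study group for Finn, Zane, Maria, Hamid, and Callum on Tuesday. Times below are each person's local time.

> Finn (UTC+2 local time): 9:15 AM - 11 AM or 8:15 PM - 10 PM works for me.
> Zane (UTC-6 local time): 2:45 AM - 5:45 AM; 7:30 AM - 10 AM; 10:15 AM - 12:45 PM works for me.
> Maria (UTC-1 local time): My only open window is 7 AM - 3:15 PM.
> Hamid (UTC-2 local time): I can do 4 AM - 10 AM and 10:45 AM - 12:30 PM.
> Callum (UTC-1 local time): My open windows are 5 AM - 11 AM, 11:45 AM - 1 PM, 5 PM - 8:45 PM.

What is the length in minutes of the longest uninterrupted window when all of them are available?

15

Finn in UTC: 07:15-09:00, 18:15-20:00 (subtract 2h to convert from UTC+2).
Zane in UTC: 08:45-11:45, 13:30-16:00, 16:15-18:45 (add 6h to convert from UTC-6).
Maria in UTC: 08:00-16:15 (add 1h to convert from UTC-1).
Hamid in UTC: 06:00-12:00, 12:45-14:30 (add 2h to convert from UTC-2).
Callum in UTC: 06:00-12:00, 12:45-14:00, 18:00-21:45 (add 1h to convert from UTC-1).
Finn ∩ Zane: 08:45-09:00, 18:15-18:45.
Finn ∩ Zane ∩ Maria: 08:45-09:00.
Finn ∩ Zane ∩ Maria ∩ Hamid: 08:45-09:00.
Finn ∩ Zane ∩ Maria ∩ Hamid ∩ Callum: 08:45-09:00.
The longest is 08:45-09:00 at 15 minutes.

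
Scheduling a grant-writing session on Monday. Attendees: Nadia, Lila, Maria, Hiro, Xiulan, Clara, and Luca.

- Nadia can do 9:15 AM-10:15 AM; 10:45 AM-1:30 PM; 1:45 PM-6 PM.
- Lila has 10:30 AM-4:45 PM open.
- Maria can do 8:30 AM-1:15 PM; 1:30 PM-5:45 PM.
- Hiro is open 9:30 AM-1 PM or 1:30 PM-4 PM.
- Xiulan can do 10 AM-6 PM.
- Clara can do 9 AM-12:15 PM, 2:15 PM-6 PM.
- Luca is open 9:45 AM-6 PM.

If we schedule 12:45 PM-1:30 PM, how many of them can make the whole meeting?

Nadia, Lila, Xiulan, and Luca can make the full 12:45-13:30 slot — that's 4.

4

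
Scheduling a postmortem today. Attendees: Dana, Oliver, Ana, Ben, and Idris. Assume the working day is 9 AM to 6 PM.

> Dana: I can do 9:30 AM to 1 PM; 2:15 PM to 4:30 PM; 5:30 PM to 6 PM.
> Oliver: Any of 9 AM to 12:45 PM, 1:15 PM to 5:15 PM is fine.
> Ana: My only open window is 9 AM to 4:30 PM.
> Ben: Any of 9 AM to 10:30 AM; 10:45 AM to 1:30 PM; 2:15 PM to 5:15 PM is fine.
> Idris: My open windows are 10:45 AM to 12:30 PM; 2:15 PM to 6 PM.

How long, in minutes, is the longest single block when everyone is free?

Dana ∩ Oliver: 09:30-12:45, 14:15-16:30.
Dana ∩ Oliver ∩ Ana: 09:30-12:45, 14:15-16:30.
Dana ∩ Oliver ∩ Ana ∩ Ben: 09:30-10:30, 10:45-12:45, 14:15-16:30.
Dana ∩ Oliver ∩ Ana ∩ Ben ∩ Idris: 10:45-12:30, 14:15-16:30.
The longest is 14:15-16:30 at 135 minutes.

135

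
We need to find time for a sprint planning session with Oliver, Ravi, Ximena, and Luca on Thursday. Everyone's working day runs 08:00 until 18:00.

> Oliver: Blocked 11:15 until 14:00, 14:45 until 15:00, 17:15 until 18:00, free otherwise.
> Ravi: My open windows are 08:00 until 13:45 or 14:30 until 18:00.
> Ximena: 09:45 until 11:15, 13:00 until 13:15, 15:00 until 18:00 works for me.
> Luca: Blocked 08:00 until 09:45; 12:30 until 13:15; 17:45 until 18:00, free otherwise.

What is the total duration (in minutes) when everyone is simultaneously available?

225

Oliver free: 08:00-11:15, 14:00-14:45, 15:00-17:15 (invert busy blocks within the working day).
Ravi free: 08:00-13:45, 14:30-18:00.
Ximena free: 09:45-11:15, 13:00-13:15, 15:00-18:00.
Luca free: 09:45-12:30, 13:15-17:45 (invert busy blocks within the working day).
Oliver ∩ Ravi: 08:00-11:15, 14:30-14:45, 15:00-17:15.
Oliver ∩ Ravi ∩ Ximena: 09:45-11:15, 15:00-17:15.
Oliver ∩ Ravi ∩ Ximena ∩ Luca: 09:45-11:15, 15:00-17:15.
Those are the intersection windows.
Summing the common windows: 90 + 135 = 225 minutes.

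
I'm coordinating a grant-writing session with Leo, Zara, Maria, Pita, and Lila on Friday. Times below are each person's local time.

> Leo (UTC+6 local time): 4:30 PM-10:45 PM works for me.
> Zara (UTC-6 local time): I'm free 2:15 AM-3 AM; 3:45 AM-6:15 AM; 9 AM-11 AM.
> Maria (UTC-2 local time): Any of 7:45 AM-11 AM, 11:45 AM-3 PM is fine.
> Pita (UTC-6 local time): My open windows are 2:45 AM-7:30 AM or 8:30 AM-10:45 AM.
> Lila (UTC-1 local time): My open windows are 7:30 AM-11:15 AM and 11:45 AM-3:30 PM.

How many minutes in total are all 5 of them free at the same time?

Leo in UTC: 10:30-16:45 (subtract 6h to convert from UTC+6).
Zara in UTC: 08:15-09:00, 09:45-12:15, 15:00-17:00 (add 6h to convert from UTC-6).
Maria in UTC: 09:45-13:00, 13:45-17:00 (add 2h to convert from UTC-2).
Pita in UTC: 08:45-13:30, 14:30-16:45 (add 6h to convert from UTC-6).
Lila in UTC: 08:30-12:15, 12:45-16:30 (add 1h to convert from UTC-1).
Leo ∩ Zara: 10:30-12:15, 15:00-16:45.
Leo ∩ Zara ∩ Maria: 10:30-12:15, 15:00-16:45.
Leo ∩ Zara ∩ Maria ∩ Pita: 10:30-12:15, 15:00-16:45.
Leo ∩ Zara ∩ Maria ∩ Pita ∩ Lila: 10:30-12:15, 15:00-16:30.
So the common availability across everyone is 10:30-12:15, 15:00-16:30.
Summing the common windows: 105 + 90 = 195 minutes.

195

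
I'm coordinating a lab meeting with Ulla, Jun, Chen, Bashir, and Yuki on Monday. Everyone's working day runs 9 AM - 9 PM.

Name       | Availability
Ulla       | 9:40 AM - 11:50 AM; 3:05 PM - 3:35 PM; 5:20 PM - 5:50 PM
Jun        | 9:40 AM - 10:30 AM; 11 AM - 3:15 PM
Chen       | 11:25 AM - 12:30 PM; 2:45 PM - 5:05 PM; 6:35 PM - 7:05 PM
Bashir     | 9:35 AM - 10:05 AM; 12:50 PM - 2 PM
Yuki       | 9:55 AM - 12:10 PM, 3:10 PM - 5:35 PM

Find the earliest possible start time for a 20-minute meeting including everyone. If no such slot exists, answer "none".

Ulla ∩ Jun: 09:40-10:30, 11:00-11:50, 15:05-15:15.
Ulla ∩ Jun ∩ Chen: 11:25-11:50, 15:05-15:15.
Ulla ∩ Jun ∩ Chen ∩ Bashir: ∅.
Ulla ∩ Jun ∩ Chen ∩ Bashir ∩ Yuki: ∅.
There is no time when everyone is free.
No common window is at least 20 minutes long.

none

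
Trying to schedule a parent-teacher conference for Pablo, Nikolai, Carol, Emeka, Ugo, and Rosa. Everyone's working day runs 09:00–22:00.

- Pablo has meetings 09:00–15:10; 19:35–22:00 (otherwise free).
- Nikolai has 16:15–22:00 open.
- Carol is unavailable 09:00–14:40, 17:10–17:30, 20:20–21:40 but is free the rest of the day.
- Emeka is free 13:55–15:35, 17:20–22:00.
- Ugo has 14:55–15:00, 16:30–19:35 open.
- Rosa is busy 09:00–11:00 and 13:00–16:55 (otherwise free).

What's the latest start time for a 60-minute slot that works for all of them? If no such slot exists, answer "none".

18:35

Pablo free: 15:10-19:35 (invert busy blocks within the working day).
Nikolai free: 16:15-22:00.
Carol free: 14:40-17:10, 17:30-20:20, 21:40-22:00 (invert busy blocks within the working day).
Emeka free: 13:55-15:35, 17:20-22:00.
Ugo free: 14:55-15:00, 16:30-19:35.
Rosa free: 11:00-13:00, 16:55-22:00 (invert busy blocks within the working day).
Pablo ∩ Nikolai: 16:15-19:35.
Pablo ∩ Nikolai ∩ Carol: 16:15-17:10, 17:30-19:35.
Pablo ∩ Nikolai ∩ Carol ∩ Emeka: 17:30-19:35.
Pablo ∩ Nikolai ∩ Carol ∩ Emeka ∩ Ugo: 17:30-19:35.
Pablo ∩ Nikolai ∩ Carol ∩ Emeka ∩ Ugo ∩ Rosa: 17:30-19:35.
The last common window of at least 60 minutes is 17:30-19:35; a 60-minute meeting can start as late as 18:35 and still end by 19:35.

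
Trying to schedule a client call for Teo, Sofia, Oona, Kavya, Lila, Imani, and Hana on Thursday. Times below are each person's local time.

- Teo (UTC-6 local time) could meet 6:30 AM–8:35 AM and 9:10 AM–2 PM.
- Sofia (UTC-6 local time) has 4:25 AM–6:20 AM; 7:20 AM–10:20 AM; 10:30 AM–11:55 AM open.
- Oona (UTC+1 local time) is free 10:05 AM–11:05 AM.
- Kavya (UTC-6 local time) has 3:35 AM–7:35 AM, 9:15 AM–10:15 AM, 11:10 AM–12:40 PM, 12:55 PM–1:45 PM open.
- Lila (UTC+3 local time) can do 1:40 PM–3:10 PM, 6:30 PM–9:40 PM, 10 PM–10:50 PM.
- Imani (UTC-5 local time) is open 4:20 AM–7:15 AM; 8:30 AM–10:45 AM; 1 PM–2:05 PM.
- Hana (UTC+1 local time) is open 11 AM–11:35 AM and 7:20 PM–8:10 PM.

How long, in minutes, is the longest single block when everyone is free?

Teo in UTC: 12:30-14:35, 15:10-20:00 (add 6h to convert from UTC-6).
Sofia in UTC: 10:25-12:20, 13:20-16:20, 16:30-17:55 (add 6h to convert from UTC-6).
Oona in UTC: 09:05-10:05 (subtract 1h to convert from UTC+1).
Kavya in UTC: 09:35-13:35, 15:15-16:15, 17:10-18:40, 18:55-19:45 (add 6h to convert from UTC-6).
Lila in UTC: 10:40-12:10, 15:30-18:40, 19:00-19:50 (subtract 3h to convert from UTC+3).
Imani in UTC: 09:20-12:15, 13:30-15:45, 18:00-19:05 (add 5h to convert from UTC-5).
Hana in UTC: 10:00-10:35, 18:20-19:10 (subtract 1h to convert from UTC+1).
Teo ∩ Sofia: 13:20-14:35, 15:10-16:20, 16:30-17:55.
Teo ∩ Sofia ∩ Oona: ∅.
Teo ∩ Sofia ∩ Oona ∩ Kavya: ∅.
Teo ∩ Sofia ∩ Oona ∩ Kavya ∩ Lila: ∅.
Teo ∩ Sofia ∩ Oona ∩ Kavya ∩ Lila ∩ Imani: ∅.
Teo ∩ Sofia ∩ Oona ∩ Kavya ∩ Lila ∩ Imani ∩ Hana: ∅.
There is no time when everyone is free.
No common window exists, so the longest block is 0 minutes.

0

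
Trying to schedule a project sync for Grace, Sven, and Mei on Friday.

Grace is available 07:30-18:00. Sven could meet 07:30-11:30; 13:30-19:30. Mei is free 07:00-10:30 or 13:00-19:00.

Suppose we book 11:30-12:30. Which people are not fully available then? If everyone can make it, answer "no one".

Grace: free for 11:30-12:30. Sven: not fully free for 11:30-12:30. Mei: not fully free for 11:30-12:30.

Mei, Sven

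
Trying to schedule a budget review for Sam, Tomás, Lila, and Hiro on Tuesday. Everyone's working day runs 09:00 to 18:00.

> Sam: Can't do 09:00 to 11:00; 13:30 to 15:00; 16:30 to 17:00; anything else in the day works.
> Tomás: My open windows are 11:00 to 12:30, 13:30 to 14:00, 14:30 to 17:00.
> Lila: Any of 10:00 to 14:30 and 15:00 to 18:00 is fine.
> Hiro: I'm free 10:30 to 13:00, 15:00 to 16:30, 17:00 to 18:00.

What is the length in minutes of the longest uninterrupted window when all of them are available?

90

Sam free: 11:00-13:30, 15:00-16:30, 17:00-18:00 (invert busy blocks within the working day).
Tomás free: 11:00-12:30, 13:30-14:00, 14:30-17:00.
Lila free: 10:00-14:30, 15:00-18:00.
Hiro free: 10:30-13:00, 15:00-16:30, 17:00-18:00.
Sam ∩ Tomás: 11:00-12:30, 15:00-16:30.
Sam ∩ Tomás ∩ Lila: 11:00-12:30, 15:00-16:30.
Sam ∩ Tomás ∩ Lila ∩ Hiro: 11:00-12:30, 15:00-16:30.
So the common availability across everyone is 11:00-12:30, 15:00-16:30.
The longest is 11:00-12:30 at 90 minutes.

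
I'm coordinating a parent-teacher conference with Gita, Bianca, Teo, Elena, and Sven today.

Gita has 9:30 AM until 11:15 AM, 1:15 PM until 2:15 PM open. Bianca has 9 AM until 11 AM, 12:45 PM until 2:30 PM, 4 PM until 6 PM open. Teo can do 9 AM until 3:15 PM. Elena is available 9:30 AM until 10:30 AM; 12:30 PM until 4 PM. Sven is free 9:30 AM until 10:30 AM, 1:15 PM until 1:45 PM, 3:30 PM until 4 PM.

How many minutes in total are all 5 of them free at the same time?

90

Gita ∩ Bianca: 09:30-11:00, 13:15-14:15.
Gita ∩ Bianca ∩ Teo: 09:30-11:00, 13:15-14:15.
Gita ∩ Bianca ∩ Teo ∩ Elena: 09:30-10:30, 13:15-14:15.
Gita ∩ Bianca ∩ Teo ∩ Elena ∩ Sven: 09:30-10:30, 13:15-13:45.
Summing the common windows: 60 + 30 = 90 minutes.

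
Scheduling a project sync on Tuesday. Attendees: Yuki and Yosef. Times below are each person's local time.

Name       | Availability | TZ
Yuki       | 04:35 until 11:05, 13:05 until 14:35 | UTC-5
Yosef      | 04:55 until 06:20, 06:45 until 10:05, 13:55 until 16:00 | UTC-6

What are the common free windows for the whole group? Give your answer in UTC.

10:55-12:20, 12:45-16:05

Yuki in UTC: 09:35-16:05, 18:05-19:35 (add 5h to convert from UTC-5).
Yosef in UTC: 10:55-12:20, 12:45-16:05, 19:55-22:00 (add 6h to convert from UTC-6).
Yuki ∩ Yosef: 10:55-12:20, 12:45-16:05.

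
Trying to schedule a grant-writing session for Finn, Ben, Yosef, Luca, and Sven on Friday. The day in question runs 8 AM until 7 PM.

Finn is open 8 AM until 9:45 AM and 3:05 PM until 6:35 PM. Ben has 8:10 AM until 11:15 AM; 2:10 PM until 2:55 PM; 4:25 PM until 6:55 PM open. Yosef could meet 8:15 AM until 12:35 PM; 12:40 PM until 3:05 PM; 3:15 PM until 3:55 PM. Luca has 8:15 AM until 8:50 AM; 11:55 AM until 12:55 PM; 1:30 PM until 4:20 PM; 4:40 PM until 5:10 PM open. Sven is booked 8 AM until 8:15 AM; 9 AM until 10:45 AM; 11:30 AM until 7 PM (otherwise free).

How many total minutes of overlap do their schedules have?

Finn free: 08:00-09:45, 15:05-18:35.
Ben free: 08:10-11:15, 14:10-14:55, 16:25-18:55.
Yosef free: 08:15-12:35, 12:40-15:05, 15:15-15:55.
Luca free: 08:15-08:50, 11:55-12:55, 13:30-16:20, 16:40-17:10.
Sven free: 08:15-09:00, 10:45-11:30 (invert busy blocks within the working day).
Finn ∩ Ben: 08:10-09:45, 16:25-18:35.
Finn ∩ Ben ∩ Yosef: 08:15-09:45.
Finn ∩ Ben ∩ Yosef ∩ Luca: 08:15-08:50.
Finn ∩ Ben ∩ Yosef ∩ Luca ∩ Sven: 08:15-08:50.
That's a single block of 35 minutes.

35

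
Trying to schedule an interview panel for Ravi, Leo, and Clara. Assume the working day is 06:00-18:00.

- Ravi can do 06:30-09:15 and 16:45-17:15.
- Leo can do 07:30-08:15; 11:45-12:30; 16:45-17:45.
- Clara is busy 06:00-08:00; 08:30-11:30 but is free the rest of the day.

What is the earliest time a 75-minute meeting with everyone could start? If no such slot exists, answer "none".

Ravi free: 06:30-09:15, 16:45-17:15.
Leo free: 07:30-08:15, 11:45-12:30, 16:45-17:45.
Clara free: 08:00-08:30, 11:30-18:00 (invert busy blocks within the working day).
Ravi ∩ Leo: 07:30-08:15, 16:45-17:15.
Ravi ∩ Leo ∩ Clara: 08:00-08:15, 16:45-17:15.
Those are the intersection windows.
No common window is at least 75 minutes long.

none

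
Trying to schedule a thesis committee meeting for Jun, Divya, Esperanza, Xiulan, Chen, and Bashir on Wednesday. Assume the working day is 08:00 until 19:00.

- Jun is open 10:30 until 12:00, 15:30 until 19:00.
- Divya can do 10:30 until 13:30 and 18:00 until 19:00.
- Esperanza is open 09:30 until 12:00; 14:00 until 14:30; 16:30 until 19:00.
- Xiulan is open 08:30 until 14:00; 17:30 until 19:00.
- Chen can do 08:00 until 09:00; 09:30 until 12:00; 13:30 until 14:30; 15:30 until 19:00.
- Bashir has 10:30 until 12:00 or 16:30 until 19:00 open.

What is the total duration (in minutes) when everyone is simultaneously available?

Jun ∩ Divya: 10:30-12:00, 18:00-19:00.
Jun ∩ Divya ∩ Esperanza: 10:30-12:00, 18:00-19:00.
Jun ∩ Divya ∩ Esperanza ∩ Xiulan: 10:30-12:00, 18:00-19:00.
Jun ∩ Divya ∩ Esperanza ∩ Xiulan ∩ Chen: 10:30-12:00, 18:00-19:00.
Jun ∩ Divya ∩ Esperanza ∩ Xiulan ∩ Chen ∩ Bashir: 10:30-12:00, 18:00-19:00.
Summing the common windows: 90 + 60 = 150 minutes.

150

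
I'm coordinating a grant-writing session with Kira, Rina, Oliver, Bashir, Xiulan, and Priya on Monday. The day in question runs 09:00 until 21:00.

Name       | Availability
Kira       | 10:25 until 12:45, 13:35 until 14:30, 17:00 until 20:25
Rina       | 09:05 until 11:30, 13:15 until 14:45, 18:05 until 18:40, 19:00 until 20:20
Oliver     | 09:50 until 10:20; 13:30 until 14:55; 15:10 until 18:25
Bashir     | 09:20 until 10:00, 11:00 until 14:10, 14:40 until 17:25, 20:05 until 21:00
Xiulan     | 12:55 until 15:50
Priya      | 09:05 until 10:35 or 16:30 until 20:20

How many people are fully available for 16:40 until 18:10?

Oliver and Priya can make the full 16:40-18:10 slot — that's 2.

2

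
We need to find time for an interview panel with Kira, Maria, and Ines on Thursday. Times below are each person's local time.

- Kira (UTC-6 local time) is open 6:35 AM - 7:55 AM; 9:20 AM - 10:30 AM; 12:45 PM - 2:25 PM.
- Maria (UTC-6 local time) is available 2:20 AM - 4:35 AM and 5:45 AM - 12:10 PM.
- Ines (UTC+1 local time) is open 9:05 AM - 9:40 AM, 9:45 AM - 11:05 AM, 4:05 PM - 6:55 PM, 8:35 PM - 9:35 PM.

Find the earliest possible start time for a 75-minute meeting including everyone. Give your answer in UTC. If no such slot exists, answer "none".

none

Kira in UTC: 12:35-13:55, 15:20-16:30, 18:45-20:25 (add 6h to convert from UTC-6).
Maria in UTC: 08:20-10:35, 11:45-18:10 (add 6h to convert from UTC-6).
Ines in UTC: 08:05-08:40, 08:45-10:05, 15:05-17:55, 19:35-20:35 (subtract 1h to convert from UTC+1).
Kira ∩ Maria: 12:35-13:55, 15:20-16:30.
Kira ∩ Maria ∩ Ines: 15:20-16:30.
No common window is at least 75 minutes long.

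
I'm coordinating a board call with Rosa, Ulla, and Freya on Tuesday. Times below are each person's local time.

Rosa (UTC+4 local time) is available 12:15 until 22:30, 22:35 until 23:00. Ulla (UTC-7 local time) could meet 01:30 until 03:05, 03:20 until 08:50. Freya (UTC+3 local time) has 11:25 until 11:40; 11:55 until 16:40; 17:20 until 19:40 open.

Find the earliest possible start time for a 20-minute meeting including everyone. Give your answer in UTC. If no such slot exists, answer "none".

Rosa in UTC: 08:15-18:30, 18:35-19:00 (subtract 4h to convert from UTC+4).
Ulla in UTC: 08:30-10:05, 10:20-15:50 (add 7h to convert from UTC-7).
Freya in UTC: 08:25-08:40, 08:55-13:40, 14:20-16:40 (subtract 3h to convert from UTC+3).
Rosa ∩ Ulla: 08:30-10:05, 10:20-15:50.
Rosa ∩ Ulla ∩ Freya: 08:30-08:40, 08:55-10:05, 10:20-13:40, 14:20-15:50.
The first common window of at least 20 minutes is 08:55-10:05, so the earliest start is 08:55.

08:55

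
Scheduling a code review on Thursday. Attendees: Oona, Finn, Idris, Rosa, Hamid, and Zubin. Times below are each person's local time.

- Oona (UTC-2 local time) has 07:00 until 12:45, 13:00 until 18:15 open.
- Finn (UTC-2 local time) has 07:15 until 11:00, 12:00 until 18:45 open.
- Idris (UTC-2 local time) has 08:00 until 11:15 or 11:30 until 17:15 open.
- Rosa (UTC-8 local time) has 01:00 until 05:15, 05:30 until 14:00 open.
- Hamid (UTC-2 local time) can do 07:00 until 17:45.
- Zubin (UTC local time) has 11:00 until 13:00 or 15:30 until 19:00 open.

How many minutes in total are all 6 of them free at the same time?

330

Oona in UTC: 09:00-14:45, 15:00-20:15 (add 2h to convert from UTC-2).
Finn in UTC: 09:15-13:00, 14:00-20:45 (add 2h to convert from UTC-2).
Idris in UTC: 10:00-13:15, 13:30-19:15 (add 2h to convert from UTC-2).
Rosa in UTC: 09:00-13:15, 13:30-22:00 (add 8h to convert from UTC-8).
Hamid in UTC: 09:00-19:45 (add 2h to convert from UTC-2).
Zubin in UTC: 11:00-13:00, 15:30-19:00.
Oona ∩ Finn: 09:15-13:00, 14:00-14:45, 15:00-20:15.
Oona ∩ Finn ∩ Idris: 10:00-13:00, 14:00-14:45, 15:00-19:15.
Oona ∩ Finn ∩ Idris ∩ Rosa: 10:00-13:00, 14:00-14:45, 15:00-19:15.
Oona ∩ Finn ∩ Idris ∩ Rosa ∩ Hamid: 10:00-13:00, 14:00-14:45, 15:00-19:15.
Oona ∩ Finn ∩ Idris ∩ Rosa ∩ Hamid ∩ Zubin: 11:00-13:00, 15:30-19:00.
Those are the intersection windows.
Summing the common windows: 120 + 210 = 330 minutes.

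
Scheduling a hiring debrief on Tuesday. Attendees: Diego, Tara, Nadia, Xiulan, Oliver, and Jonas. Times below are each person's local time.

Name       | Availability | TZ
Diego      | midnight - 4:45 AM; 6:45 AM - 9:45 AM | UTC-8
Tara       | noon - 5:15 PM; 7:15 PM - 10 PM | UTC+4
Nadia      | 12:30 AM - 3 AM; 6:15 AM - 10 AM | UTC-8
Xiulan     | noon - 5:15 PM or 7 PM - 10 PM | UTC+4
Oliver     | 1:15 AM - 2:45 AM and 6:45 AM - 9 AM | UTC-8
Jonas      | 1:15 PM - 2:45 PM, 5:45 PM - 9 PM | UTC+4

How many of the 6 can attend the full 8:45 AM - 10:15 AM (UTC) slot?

Diego in UTC: 08:00-12:45, 14:45-17:45 (add 8h to convert from UTC-8).
Tara in UTC: 08:00-13:15, 15:15-18:00 (subtract 4h to convert from UTC+4).
Nadia in UTC: 08:30-11:00, 14:15-18:00 (add 8h to convert from UTC-8).
Xiulan in UTC: 08:00-13:15, 15:00-18:00 (subtract 4h to convert from UTC+4).
Oliver in UTC: 09:15-10:45, 14:45-17:00 (add 8h to convert from UTC-8).
Jonas in UTC: 09:15-10:45, 13:45-17:00 (subtract 4h to convert from UTC+4).
Diego, Tara, Nadia, and Xiulan can make the full 08:45-10:15 slot — that's 4.

4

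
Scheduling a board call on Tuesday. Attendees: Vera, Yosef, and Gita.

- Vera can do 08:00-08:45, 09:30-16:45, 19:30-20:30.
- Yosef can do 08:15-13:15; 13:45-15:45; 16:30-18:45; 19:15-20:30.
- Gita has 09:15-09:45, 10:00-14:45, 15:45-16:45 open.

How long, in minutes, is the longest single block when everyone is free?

195

Vera ∩ Yosef: 08:15-08:45, 09:30-13:15, 13:45-15:45, 16:30-16:45, 19:30-20:30.
Vera ∩ Yosef ∩ Gita: 09:30-09:45, 10:00-13:15, 13:45-14:45, 16:30-16:45.
Those are the intersection windows.
The longest is 10:00-13:15 at 195 minutes.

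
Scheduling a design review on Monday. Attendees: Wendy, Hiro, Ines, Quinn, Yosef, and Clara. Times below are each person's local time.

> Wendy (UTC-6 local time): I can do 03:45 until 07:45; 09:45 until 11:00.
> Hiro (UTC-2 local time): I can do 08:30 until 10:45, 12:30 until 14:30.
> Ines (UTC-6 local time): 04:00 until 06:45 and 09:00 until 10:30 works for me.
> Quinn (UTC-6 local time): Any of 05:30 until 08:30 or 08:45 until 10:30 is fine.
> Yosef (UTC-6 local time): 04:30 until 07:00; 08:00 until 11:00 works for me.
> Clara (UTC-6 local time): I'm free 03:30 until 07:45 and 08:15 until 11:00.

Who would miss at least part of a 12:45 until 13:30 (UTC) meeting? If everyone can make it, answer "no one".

Hiro, Ines, Yosef

Wendy in UTC: 09:45-13:45, 15:45-17:00 (add 6h to convert from UTC-6).
Hiro in UTC: 10:30-12:45, 14:30-16:30 (add 2h to convert from UTC-2).
Ines in UTC: 10:00-12:45, 15:00-16:30 (add 6h to convert from UTC-6).
Quinn in UTC: 11:30-14:30, 14:45-16:30 (add 6h to convert from UTC-6).
Yosef in UTC: 10:30-13:00, 14:00-17:00 (add 6h to convert from UTC-6).
Clara in UTC: 09:30-13:45, 14:15-17:00 (add 6h to convert from UTC-6).
Wendy: free for 12:45-13:30. Hiro: not fully free for 12:45-13:30. Ines: not fully free for 12:45-13:30. Quinn: free for 12:45-13:30. Yosef: not fully free for 12:45-13:30. Clara: free for 12:45-13:30.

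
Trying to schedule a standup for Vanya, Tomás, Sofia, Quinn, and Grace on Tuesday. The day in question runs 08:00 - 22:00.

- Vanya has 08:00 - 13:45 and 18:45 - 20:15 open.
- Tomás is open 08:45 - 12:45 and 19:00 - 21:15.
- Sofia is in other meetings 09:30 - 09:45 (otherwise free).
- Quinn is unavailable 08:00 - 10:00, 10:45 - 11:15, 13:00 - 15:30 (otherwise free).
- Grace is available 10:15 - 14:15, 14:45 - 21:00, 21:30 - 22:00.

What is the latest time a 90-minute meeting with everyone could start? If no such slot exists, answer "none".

Vanya free: 08:00-13:45, 18:45-20:15.
Tomás free: 08:45-12:45, 19:00-21:15.
Sofia free: 08:00-09:30, 09:45-22:00 (invert busy blocks within the working day).
Quinn free: 10:00-10:45, 11:15-13:00, 15:30-22:00 (invert busy blocks within the working day).
Grace free: 10:15-14:15, 14:45-21:00, 21:30-22:00.
Vanya ∩ Tomás: 08:45-12:45, 19:00-20:15.
Vanya ∩ Tomás ∩ Sofia: 08:45-09:30, 09:45-12:45, 19:00-20:15.
Vanya ∩ Tomás ∩ Sofia ∩ Quinn: 10:00-10:45, 11:15-12:45, 19:00-20:15.
Vanya ∩ Tomás ∩ Sofia ∩ Quinn ∩ Grace: 10:15-10:45, 11:15-12:45, 19:00-20:15.
The last common window of at least 90 minutes is 11:15-12:45; a 90-minute meeting can start as late as 11:15 and still end by 12:45.

11:15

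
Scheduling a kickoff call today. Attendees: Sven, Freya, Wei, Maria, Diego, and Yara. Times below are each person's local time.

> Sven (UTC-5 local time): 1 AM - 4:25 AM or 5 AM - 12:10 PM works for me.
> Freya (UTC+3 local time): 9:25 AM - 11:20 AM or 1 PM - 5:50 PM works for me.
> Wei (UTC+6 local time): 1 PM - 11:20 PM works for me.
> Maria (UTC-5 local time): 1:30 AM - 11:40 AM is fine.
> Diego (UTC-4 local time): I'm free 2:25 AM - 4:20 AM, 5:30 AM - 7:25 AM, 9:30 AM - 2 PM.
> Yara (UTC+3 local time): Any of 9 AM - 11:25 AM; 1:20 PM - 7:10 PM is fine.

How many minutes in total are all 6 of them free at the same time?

225

Sven in UTC: 06:00-09:25, 10:00-17:10 (add 5h to convert from UTC-5).
Freya in UTC: 06:25-08:20, 10:00-14:50 (subtract 3h to convert from UTC+3).
Wei in UTC: 07:00-17:20 (subtract 6h to convert from UTC+6).
Maria in UTC: 06:30-16:40 (add 5h to convert from UTC-5).
Diego in UTC: 06:25-08:20, 09:30-11:25, 13:30-18:00 (add 4h to convert from UTC-4).
Yara in UTC: 06:00-08:25, 10:20-16:10 (subtract 3h to convert from UTC+3).
Sven ∩ Freya: 06:25-08:20, 10:00-14:50.
Sven ∩ Freya ∩ Wei: 07:00-08:20, 10:00-14:50.
Sven ∩ Freya ∩ Wei ∩ Maria: 07:00-08:20, 10:00-14:50.
Sven ∩ Freya ∩ Wei ∩ Maria ∩ Diego: 07:00-08:20, 10:00-11:25, 13:30-14:50.
Sven ∩ Freya ∩ Wei ∩ Maria ∩ Diego ∩ Yara: 07:00-08:20, 10:20-11:25, 13:30-14:50.
So the common availability across everyone is 07:00-08:20, 10:20-11:25, 13:30-14:50.
Summing the common windows: 80 + 65 + 80 = 225 minutes.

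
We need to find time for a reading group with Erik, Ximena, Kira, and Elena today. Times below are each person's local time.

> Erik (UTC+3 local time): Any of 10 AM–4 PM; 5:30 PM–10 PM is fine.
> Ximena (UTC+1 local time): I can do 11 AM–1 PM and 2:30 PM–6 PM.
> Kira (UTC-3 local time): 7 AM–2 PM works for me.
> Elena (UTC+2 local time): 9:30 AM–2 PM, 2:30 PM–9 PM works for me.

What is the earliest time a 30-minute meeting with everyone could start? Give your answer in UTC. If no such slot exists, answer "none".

10:00

Erik in UTC: 07:00-13:00, 14:30-19:00 (subtract 3h to convert from UTC+3).
Ximena in UTC: 10:00-12:00, 13:30-17:00 (subtract 1h to convert from UTC+1).
Kira in UTC: 10:00-17:00 (add 3h to convert from UTC-3).
Elena in UTC: 07:30-12:00, 12:30-19:00 (subtract 2h to convert from UTC+2).
Erik ∩ Ximena: 10:00-12:00, 14:30-17:00.
Erik ∩ Ximena ∩ Kira: 10:00-12:00, 14:30-17:00.
Erik ∩ Ximena ∩ Kira ∩ Elena: 10:00-12:00, 14:30-17:00.
So the common availability across everyone is 10:00-12:00, 14:30-17:00.
The first common window of at least 30 minutes is 10:00-12:00, so the earliest start is 10:00.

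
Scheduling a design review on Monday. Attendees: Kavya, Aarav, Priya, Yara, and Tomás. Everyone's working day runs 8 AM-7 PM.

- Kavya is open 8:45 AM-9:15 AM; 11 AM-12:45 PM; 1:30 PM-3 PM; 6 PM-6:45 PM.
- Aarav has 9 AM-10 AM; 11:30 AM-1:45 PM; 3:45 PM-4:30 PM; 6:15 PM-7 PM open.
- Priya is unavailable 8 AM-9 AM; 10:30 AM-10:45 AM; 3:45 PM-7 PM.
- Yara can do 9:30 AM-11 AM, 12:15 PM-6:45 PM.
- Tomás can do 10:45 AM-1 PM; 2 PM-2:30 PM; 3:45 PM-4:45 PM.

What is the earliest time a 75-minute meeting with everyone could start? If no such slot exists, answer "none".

none

Kavya free: 08:45-09:15, 11:00-12:45, 13:30-15:00, 18:00-18:45.
Aarav free: 09:00-10:00, 11:30-13:45, 15:45-16:30, 18:15-19:00.
Priya free: 09:00-10:30, 10:45-15:45 (invert busy blocks within the working day).
Yara free: 09:30-11:00, 12:15-18:45.
Tomás free: 10:45-13:00, 14:00-14:30, 15:45-16:45.
Kavya ∩ Aarav: 09:00-09:15, 11:30-12:45, 13:30-13:45, 18:15-18:45.
Kavya ∩ Aarav ∩ Priya: 09:00-09:15, 11:30-12:45, 13:30-13:45.
Kavya ∩ Aarav ∩ Priya ∩ Yara: 12:15-12:45, 13:30-13:45.
Kavya ∩ Aarav ∩ Priya ∩ Yara ∩ Tomás: 12:15-12:45.
No common window is at least 75 minutes long.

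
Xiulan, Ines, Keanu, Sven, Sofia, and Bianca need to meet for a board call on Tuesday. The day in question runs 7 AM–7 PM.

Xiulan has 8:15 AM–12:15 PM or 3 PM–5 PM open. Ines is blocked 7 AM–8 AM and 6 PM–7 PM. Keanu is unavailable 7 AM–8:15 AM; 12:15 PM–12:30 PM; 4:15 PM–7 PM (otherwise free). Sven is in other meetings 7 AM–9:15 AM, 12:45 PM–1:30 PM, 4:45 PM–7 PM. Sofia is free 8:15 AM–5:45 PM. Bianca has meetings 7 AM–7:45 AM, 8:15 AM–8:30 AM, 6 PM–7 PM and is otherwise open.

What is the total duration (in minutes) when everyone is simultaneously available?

Xiulan free: 08:15-12:15, 15:00-17:00.
Ines free: 08:00-18:00 (invert busy blocks within the working day).
Keanu free: 08:15-12:15, 12:30-16:15 (invert busy blocks within the working day).
Sven free: 09:15-12:45, 13:30-16:45 (invert busy blocks within the working day).
Sofia free: 08:15-17:45.
Bianca free: 07:45-08:15, 08:30-18:00 (invert busy blocks within the working day).
Xiulan ∩ Ines: 08:15-12:15, 15:00-17:00.
Xiulan ∩ Ines ∩ Keanu: 08:15-12:15, 15:00-16:15.
Xiulan ∩ Ines ∩ Keanu ∩ Sven: 09:15-12:15, 15:00-16:15.
Xiulan ∩ Ines ∩ Keanu ∩ Sven ∩ Sofia: 09:15-12:15, 15:00-16:15.
Xiulan ∩ Ines ∩ Keanu ∩ Sven ∩ Sofia ∩ Bianca: 09:15-12:15, 15:00-16:15.
So the common availability across everyone is 09:15-12:15, 15:00-16:15.
Summing the common windows: 180 + 75 = 255 minutes.

255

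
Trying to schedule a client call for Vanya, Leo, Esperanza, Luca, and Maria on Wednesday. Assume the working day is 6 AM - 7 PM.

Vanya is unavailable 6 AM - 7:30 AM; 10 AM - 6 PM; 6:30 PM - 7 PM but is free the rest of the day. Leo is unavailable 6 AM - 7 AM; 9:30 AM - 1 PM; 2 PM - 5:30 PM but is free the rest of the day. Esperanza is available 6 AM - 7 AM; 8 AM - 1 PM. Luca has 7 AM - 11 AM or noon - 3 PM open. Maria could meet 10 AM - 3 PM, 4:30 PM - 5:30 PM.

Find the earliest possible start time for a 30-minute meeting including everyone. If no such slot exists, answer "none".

Vanya free: 07:30-10:00, 18:00-18:30 (invert busy blocks within the working day).
Leo free: 07:00-09:30, 13:00-14:00, 17:30-19:00 (invert busy blocks within the working day).
Esperanza free: 06:00-07:00, 08:00-13:00.
Luca free: 07:00-11:00, 12:00-15:00.
Maria free: 10:00-15:00, 16:30-17:30.
Vanya ∩ Leo: 07:30-09:30, 18:00-18:30.
Vanya ∩ Leo ∩ Esperanza: 08:00-09:30.
Vanya ∩ Leo ∩ Esperanza ∩ Luca: 08:00-09:30.
Vanya ∩ Leo ∩ Esperanza ∩ Luca ∩ Maria: ∅.
There is no time when everyone is free.
No common window is at least 30 minutes long.

none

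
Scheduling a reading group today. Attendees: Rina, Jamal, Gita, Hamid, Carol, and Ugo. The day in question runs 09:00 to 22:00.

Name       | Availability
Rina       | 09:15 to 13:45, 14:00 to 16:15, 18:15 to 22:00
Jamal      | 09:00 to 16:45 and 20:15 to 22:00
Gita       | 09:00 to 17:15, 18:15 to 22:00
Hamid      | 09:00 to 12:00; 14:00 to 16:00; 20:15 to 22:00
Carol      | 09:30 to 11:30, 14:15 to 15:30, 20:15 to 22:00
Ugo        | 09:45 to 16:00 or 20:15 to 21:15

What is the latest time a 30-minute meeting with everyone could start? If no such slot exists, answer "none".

Rina ∩ Jamal: 09:15-13:45, 14:00-16:15, 20:15-22:00.
Rina ∩ Jamal ∩ Gita: 09:15-13:45, 14:00-16:15, 20:15-22:00.
Rina ∩ Jamal ∩ Gita ∩ Hamid: 09:15-12:00, 14:00-16:00, 20:15-22:00.
Rina ∩ Jamal ∩ Gita ∩ Hamid ∩ Carol: 09:30-11:30, 14:15-15:30, 20:15-22:00.
Rina ∩ Jamal ∩ Gita ∩ Hamid ∩ Carol ∩ Ugo: 09:45-11:30, 14:15-15:30, 20:15-21:15.
The last common window of at least 30 minutes is 20:15-21:15; a 30-minute meeting can start as late as 20:45 and still end by 21:15.

20:45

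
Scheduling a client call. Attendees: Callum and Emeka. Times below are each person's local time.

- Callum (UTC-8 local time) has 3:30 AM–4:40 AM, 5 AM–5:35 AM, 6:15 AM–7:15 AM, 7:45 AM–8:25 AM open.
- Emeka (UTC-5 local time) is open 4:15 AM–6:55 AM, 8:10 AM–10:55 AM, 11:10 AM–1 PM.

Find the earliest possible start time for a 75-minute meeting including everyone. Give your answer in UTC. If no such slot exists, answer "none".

Callum in UTC: 11:30-12:40, 13:00-13:35, 14:15-15:15, 15:45-16:25 (add 8h to convert from UTC-8).
Emeka in UTC: 09:15-11:55, 13:10-15:55, 16:10-18:00 (add 5h to convert from UTC-5).
Callum ∩ Emeka: 11:30-11:55, 13:10-13:35, 14:15-15:15, 15:45-15:55, 16:10-16:25.
No common window is at least 75 minutes long.

none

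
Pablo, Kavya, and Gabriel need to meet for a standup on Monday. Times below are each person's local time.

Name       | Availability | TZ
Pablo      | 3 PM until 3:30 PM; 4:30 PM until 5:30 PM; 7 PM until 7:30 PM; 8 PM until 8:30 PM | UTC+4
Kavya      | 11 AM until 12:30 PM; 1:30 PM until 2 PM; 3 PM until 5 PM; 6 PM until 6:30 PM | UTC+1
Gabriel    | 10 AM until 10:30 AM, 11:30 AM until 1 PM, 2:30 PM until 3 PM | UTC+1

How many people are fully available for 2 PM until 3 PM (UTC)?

1

Pablo in UTC: 11:00-11:30, 12:30-13:30, 15:00-15:30, 16:00-16:30 (subtract 4h to convert from UTC+4).
Kavya in UTC: 10:00-11:30, 12:30-13:00, 14:00-16:00, 17:00-17:30 (subtract 1h to convert from UTC+1).
Gabriel in UTC: 09:00-09:30, 10:30-12:00, 13:30-14:00 (subtract 1h to convert from UTC+1).
Kavya can make the full 14:00-15:00 slot — that's 1.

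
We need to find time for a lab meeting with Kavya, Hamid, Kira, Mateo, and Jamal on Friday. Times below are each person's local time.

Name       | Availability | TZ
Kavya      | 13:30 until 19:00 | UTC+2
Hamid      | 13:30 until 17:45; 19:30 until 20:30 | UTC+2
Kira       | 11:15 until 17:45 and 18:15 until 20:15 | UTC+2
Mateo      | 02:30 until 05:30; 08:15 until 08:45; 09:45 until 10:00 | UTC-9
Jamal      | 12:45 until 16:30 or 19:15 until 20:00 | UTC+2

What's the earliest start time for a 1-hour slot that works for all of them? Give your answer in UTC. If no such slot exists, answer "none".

Kavya in UTC: 11:30-17:00 (subtract 2h to convert from UTC+2).
Hamid in UTC: 11:30-15:45, 17:30-18:30 (subtract 2h to convert from UTC+2).
Kira in UTC: 09:15-15:45, 16:15-18:15 (subtract 2h to convert from UTC+2).
Mateo in UTC: 11:30-14:30, 17:15-17:45, 18:45-19:00 (add 9h to convert from UTC-9).
Jamal in UTC: 10:45-14:30, 17:15-18:00 (subtract 2h to convert from UTC+2).
Kavya ∩ Hamid: 11:30-15:45.
Kavya ∩ Hamid ∩ Kira: 11:30-15:45.
Kavya ∩ Hamid ∩ Kira ∩ Mateo: 11:30-14:30.
Kavya ∩ Hamid ∩ Kira ∩ Mateo ∩ Jamal: 11:30-14:30.
The first common window of at least 60 minutes is 11:30-14:30, so the earliest start is 11:30.

11:30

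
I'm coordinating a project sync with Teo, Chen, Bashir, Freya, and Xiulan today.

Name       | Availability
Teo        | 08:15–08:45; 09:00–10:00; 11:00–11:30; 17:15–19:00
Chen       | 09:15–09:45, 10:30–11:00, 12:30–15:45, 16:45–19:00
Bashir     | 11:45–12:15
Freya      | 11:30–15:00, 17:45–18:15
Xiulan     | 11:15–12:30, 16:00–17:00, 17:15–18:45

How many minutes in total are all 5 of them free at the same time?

Teo ∩ Chen: 09:15-09:45, 17:15-19:00.
Teo ∩ Chen ∩ Bashir: ∅.
Teo ∩ Chen ∩ Bashir ∩ Freya: ∅.
Teo ∩ Chen ∩ Bashir ∩ Freya ∩ Xiulan: ∅.
There is no time when everyone is free.
There is no common window, so the total is 0 minutes.

0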